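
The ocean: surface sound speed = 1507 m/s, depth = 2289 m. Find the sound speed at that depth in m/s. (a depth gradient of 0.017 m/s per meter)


1545.913 m/s


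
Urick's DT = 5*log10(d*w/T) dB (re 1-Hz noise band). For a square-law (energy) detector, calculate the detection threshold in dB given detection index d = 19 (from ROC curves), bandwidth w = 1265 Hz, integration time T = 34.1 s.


DT = 5*log10(d*w/T) = 5*log10(19 * 1265 / 34.1) = 5*log10(704.84) = 14.24

14.24 dB


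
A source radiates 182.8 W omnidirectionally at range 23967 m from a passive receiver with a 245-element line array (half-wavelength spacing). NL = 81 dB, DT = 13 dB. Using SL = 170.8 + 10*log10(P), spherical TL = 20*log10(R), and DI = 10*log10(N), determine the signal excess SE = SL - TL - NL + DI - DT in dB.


35.72 dB


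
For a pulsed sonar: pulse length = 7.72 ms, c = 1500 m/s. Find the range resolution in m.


5.79 m


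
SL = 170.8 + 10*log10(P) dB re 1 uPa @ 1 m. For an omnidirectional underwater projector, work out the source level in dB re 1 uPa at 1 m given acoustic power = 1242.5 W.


SL = 170.8 + 10*log10(1242.5) = 170.8 + 30.94 = 201.74

201.74 dB


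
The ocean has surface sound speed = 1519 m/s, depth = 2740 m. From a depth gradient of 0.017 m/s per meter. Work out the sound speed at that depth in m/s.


c = 1519 + 0.017 * 2740 = 1565.58

1565.58 m/s


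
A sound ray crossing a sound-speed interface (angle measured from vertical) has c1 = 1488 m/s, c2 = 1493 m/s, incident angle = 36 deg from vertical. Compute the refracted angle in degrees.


sin(theta2) = (c2/c1)*sin(theta1) = (1493/1488)*sin(36 deg) = 0.58976
theta2 = arcsin(0.58976) = 36.14

36.14 deg


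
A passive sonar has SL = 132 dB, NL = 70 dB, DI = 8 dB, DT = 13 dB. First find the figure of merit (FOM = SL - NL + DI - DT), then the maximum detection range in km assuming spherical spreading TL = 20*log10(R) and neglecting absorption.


Step 1: FOM = SL - NL + DI - DT = 132 - 70 + 8 - 13 = 57 dB
Step 2: at max range FOM = TL = 20*log10(R), so R = 10^(57/20) = 707.95 m = 0.71 km

0.71 km


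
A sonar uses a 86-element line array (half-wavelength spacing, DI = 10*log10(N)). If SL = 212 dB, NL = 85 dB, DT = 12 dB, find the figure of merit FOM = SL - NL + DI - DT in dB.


Step 1: DI = 10*log10(86) = 19.34 dB
Step 2: FOM = SL - NL + DI - DT = 212 - 85 + 19.34 - 12 = 134.34

134.34 dB


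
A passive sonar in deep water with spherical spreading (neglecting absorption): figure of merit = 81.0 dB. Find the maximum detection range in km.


11.22 km


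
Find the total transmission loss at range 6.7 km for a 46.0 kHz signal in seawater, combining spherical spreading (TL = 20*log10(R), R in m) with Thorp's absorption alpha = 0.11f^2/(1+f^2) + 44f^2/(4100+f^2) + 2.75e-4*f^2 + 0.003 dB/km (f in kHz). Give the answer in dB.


Step 1 (Thorp): alpha = 0.11*2116.0/(1+2116.0) + 44*2116.0/(4100+2116.0) + 2.75e-4*2116.0 + 0.003 = 15.673 dB/km
Step 2: TL_spread = 20*log10(6700) = 76.52 dB
Step 3: TL_abs = alpha*R = 15.673 * 6.7 = 105.01 dB
Step 4: TL_total = 76.52 + 105.01 = 181.53

181.53 dB


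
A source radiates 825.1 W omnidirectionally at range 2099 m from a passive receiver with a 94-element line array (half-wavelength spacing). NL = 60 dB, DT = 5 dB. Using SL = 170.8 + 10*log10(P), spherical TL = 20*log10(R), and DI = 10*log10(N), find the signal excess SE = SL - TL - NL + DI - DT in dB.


Step 1: SL = 170.8 + 10*log10(825.1) = 199.97 dB
Step 2: TL = 20*log10(2099) = 66.44 dB
Step 3: DI = 10*log10(94) = 19.73 dB
Step 4: SE = SL - TL - NL + DI - DT = 199.97 - 66.44 - 60 + 19.73 - 5 = 88.26

88.26 dB


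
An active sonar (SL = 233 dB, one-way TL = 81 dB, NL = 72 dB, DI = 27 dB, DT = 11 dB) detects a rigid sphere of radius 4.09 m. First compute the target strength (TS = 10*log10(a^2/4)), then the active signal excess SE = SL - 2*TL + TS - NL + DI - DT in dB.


Step 1: TS = 10*log10(4.09^2/4) = 6.21 dB
Step 2: SE = SL - 2*TL + TS - NL + DI - DT = 233 - 2*81 + (6.21) - 72 + 27 - 11 = 21.21

21.21 dB


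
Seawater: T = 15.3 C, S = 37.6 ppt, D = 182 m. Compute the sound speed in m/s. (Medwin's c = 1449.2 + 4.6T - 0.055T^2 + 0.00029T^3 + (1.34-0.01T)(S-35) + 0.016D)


c = 1449.2 + 4.6*15.3 - 0.055*15.3^2 + 0.00029*15.3^3 + (1.34 - 0.01*15.3)*(37.6 - 35) + 0.016*182 = 1513.74

1513.74 m/s


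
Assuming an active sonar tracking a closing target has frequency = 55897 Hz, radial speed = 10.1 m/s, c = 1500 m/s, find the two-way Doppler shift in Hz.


fd = 2*f*v/c = 2 * 55897 * 10.1 / 1500 = 752.75

752.75 Hz


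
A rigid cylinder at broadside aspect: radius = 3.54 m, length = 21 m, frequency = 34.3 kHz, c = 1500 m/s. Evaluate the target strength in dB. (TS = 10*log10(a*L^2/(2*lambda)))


lambda = 1500/34300 = 0.04373 m
TS = 10*log10(3.54*21^2/(2*0.04373)) = 42.52

42.52 dB


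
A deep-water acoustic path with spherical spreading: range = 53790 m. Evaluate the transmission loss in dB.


TL = 20*log10(53790) = 94.61

94.61 dB


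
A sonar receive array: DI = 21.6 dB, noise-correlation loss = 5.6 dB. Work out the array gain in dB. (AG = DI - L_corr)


16.0 dB


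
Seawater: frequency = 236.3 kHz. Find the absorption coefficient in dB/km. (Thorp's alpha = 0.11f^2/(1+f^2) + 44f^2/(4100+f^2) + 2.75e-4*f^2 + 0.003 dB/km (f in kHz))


f^2 = 55837.69
alpha = 0.11*55837.69/(1+55837.69) + 44*55837.69/(4100+55837.69) + 2.75e-4*55837.69 + 0.003 = 56.459

56.459 dB/km


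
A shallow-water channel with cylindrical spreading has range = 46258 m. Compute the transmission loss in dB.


TL = 10*log10(46258) = 46.65

46.65 dB


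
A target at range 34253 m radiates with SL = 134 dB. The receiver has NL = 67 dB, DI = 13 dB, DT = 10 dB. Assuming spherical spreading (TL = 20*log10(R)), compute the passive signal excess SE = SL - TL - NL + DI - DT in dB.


Step 1: TL = 20*log10(34253) = 90.69 dB
Step 2: SE = 134 - 90.69 - 67 + 13 - 10 = -20.69

-20.69 dB


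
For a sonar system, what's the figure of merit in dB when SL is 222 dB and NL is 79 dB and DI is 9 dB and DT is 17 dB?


135 dB


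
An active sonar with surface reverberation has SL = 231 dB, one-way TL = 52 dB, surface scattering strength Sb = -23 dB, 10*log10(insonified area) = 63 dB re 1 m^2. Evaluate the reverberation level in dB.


RL = SL - 2*TL + Sb + 10*log10(A) = 231 - 2*52 + (-23) + 63 = 167

167 dB


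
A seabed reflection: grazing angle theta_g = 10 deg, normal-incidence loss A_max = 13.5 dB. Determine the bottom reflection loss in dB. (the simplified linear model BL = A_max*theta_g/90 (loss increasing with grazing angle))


BL = A_max * theta_g / 90 = 13.5 * 10 / 90 = 1.5

1.5 dB


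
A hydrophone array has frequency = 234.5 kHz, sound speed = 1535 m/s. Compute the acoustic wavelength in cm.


lambda = c/f = 1535 / 234500 = 0.0065 m = 0.65 cm

0.65 cm


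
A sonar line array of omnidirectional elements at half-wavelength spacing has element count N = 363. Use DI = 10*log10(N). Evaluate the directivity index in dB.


DI = 10*log10(363) = 25.6

25.6 dB


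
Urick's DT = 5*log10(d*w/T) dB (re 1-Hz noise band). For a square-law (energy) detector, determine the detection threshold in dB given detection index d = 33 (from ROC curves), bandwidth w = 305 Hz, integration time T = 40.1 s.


DT = 5*log10(d*w/T) = 5*log10(33 * 305 / 40.1) = 5*log10(251.0) = 12.0

12.0 dB


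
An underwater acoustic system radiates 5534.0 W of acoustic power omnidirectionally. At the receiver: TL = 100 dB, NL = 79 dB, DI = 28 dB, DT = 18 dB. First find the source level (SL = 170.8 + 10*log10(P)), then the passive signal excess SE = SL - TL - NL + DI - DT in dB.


Step 1: SL = 170.8 + 10*log10(5534.0) = 208.23 dB
Step 2: SE = SL - TL - NL + DI - DT = 208.23 - 100 - 79 + 28 - 18 = 39.23

39.23 dB


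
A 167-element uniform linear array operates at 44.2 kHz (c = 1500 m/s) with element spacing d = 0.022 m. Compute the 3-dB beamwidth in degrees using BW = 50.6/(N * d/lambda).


Step 1: lambda = 1500/44200 = 0.03394 m
Step 2: d/lambda = 0.022/0.03394 = 0.6482
Step 3: BW = 50.6/(N * d/lambda) = 50.6/(167 * 0.6482) = 0.47

0.47 deg


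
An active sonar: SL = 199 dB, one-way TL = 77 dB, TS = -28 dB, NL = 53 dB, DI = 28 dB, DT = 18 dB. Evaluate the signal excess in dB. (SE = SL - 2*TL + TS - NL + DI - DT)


SE = SL - 2*TL + TS - NL + DI - DT = 199 - 2*77 + (-28) - 53 + 28 - 18 = -26

-26 dB


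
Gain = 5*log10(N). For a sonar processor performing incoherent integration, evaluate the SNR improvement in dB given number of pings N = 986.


Gain = 5*log10(986) = 14.97

14.97 dB


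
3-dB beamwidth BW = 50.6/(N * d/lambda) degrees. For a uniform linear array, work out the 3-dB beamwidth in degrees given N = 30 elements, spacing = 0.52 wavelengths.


3.24 deg


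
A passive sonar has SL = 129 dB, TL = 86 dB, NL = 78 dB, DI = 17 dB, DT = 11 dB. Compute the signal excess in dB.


SE = SL - TL - NL + DI - DT = 129 - 86 - 78 + 17 - 11 = -29

-29 dB


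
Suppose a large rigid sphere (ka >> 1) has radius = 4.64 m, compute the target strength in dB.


7.31 dB


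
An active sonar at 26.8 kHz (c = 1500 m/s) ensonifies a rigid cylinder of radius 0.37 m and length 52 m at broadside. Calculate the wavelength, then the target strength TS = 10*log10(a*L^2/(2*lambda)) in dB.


Step 1: lambda = c/f = 1500/26800 = 0.05597 m
Step 2: TS = 10*log10(a*L^2/(2*lambda)) = 10*log10(0.37*52^2/(2*0.05597)) = 39.51

39.51 dB


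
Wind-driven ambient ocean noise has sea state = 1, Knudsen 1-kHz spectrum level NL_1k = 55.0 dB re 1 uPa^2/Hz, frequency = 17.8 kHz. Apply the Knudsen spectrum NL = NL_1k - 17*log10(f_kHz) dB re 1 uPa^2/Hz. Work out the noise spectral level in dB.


NL = NL_1k - 17*log10(f_kHz) = 55.0 - 17*log10(17.8) = 55.0 - (21.26) = 33.74

33.74 dB


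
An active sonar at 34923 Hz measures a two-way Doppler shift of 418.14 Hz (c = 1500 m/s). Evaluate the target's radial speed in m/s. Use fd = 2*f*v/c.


From fd = 2*f*v/c, v = c*fd/(2*f) = 1500 * 418.14 / (2*34923) = 8.98

8.98 m/s


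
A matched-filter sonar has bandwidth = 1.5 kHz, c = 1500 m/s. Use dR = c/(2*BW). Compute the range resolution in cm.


dR = c/(2*BW) = 1500 / (2 * 1.5e3) = 0.5 m = 50.0 cm

50.0 cm


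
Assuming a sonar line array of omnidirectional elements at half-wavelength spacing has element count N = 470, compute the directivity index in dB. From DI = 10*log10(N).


26.72 dB


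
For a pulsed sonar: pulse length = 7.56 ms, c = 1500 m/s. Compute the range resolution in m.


dR = c*tau/2 = 1500 * 7.56e-3 / 2 = 5.67

5.67 m


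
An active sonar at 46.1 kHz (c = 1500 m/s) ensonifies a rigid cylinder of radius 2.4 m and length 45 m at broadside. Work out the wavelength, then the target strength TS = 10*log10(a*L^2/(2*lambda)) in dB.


Step 1: lambda = c/f = 1500/46100 = 0.03254 m
Step 2: TS = 10*log10(a*L^2/(2*lambda)) = 10*log10(2.4*45^2/(2*0.03254)) = 48.73

48.73 dB


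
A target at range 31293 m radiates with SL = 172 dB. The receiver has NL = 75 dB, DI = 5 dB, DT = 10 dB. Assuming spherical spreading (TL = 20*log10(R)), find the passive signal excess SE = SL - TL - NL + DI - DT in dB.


2.09 dB


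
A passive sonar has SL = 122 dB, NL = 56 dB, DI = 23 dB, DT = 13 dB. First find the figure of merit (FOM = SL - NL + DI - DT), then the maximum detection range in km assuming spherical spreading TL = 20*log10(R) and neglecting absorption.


Step 1: FOM = SL - NL + DI - DT = 122 - 56 + 23 - 13 = 76 dB
Step 2: at max range FOM = TL = 20*log10(R), so R = 10^(76/20) = 6309.57 m = 6.31 km

6.31 km


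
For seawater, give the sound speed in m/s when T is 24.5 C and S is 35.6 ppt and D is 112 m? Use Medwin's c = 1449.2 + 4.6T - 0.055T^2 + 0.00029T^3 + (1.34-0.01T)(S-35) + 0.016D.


c = 1449.2 + 4.6*24.5 - 0.055*24.5^2 + 0.00029*24.5^3 + (1.34 - 0.01*24.5)*(35.6 - 35) + 0.016*112 = 1535.6

1535.6 m/s


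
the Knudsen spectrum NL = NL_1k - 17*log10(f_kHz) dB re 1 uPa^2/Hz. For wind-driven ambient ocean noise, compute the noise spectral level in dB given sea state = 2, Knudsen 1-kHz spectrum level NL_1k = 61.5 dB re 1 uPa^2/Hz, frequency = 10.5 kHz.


44.14 dB


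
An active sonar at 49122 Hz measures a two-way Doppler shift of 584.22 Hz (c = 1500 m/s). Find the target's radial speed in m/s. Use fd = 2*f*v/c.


From fd = 2*f*v/c, v = c*fd/(2*f) = 1500 * 584.22 / (2*49122) = 8.92

8.92 m/s


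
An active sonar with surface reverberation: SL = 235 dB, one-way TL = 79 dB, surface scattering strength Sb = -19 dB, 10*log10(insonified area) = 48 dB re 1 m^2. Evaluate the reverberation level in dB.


RL = SL - 2*TL + Sb + 10*log10(A) = 235 - 2*79 + (-19) + 48 = 106

106 dB


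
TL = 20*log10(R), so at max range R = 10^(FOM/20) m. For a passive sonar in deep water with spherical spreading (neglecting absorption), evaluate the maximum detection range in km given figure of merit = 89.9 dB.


31.26 km


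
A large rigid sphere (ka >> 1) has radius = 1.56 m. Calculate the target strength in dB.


TS = 10*log10(1.56^2 / 4) = 10*log10(0.6084) = -2.16

-2.16 dB


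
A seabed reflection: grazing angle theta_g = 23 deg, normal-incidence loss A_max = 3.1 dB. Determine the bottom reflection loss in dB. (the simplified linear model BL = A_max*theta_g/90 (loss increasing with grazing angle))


BL = A_max * theta_g / 90 = 3.1 * 23 / 90 = 0.79

0.79 dB


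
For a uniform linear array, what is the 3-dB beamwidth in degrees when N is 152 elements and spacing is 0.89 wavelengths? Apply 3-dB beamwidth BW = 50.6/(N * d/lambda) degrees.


BW = 50.6 / (152 * 0.89) = 50.6 / 135.28 = 0.37

0.37 deg


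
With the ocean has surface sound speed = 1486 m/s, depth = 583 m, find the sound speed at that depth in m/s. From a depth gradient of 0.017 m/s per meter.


c = 1486 + 0.017 * 583 = 1495.911

1495.911 m/s


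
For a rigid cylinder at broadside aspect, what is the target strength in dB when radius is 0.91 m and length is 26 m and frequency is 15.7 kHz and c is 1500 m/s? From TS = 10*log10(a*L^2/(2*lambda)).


lambda = 1500/15700 = 0.09554 m
TS = 10*log10(0.91*26^2/(2*0.09554)) = 35.08

35.08 dB


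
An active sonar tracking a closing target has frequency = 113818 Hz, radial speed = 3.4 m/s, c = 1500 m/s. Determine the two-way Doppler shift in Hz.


fd = 2*f*v/c = 2 * 113818 * 3.4 / 1500 = 515.97

515.97 Hz


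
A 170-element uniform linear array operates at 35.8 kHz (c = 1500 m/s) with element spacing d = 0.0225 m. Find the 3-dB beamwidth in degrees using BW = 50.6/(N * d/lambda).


Step 1: lambda = 1500/35800 = 0.0419 m
Step 2: d/lambda = 0.0225/0.0419 = 0.537
Step 3: BW = 50.6/(N * d/lambda) = 50.6/(170 * 0.537) = 0.55

0.55 deg


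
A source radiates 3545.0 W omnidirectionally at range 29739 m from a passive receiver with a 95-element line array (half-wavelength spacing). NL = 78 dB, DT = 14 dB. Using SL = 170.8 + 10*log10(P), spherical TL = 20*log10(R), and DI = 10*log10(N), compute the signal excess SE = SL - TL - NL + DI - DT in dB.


Step 1: SL = 170.8 + 10*log10(3545.0) = 206.3 dB
Step 2: TL = 20*log10(29739) = 89.47 dB
Step 3: DI = 10*log10(95) = 19.78 dB
Step 4: SE = SL - TL - NL + DI - DT = 206.3 - 89.47 - 78 + 19.78 - 14 = 44.61

44.61 dB


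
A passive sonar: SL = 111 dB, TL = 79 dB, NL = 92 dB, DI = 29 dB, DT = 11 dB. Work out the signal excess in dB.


SE = SL - TL - NL + DI - DT = 111 - 79 - 92 + 29 - 11 = -42

-42 dB


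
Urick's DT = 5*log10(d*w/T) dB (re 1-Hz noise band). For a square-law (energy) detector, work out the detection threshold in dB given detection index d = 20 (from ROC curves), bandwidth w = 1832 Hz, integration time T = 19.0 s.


16.43 dB


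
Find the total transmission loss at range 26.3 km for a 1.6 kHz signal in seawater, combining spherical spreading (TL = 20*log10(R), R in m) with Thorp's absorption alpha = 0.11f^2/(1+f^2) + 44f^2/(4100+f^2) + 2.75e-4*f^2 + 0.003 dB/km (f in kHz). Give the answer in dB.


Step 1 (Thorp): alpha = 0.11*2.56/(1+2.56) + 44*2.56/(4100+2.56) + 2.75e-4*2.56 + 0.003 = 0.1103 dB/km
Step 2: TL_spread = 20*log10(26300) = 88.4 dB
Step 3: TL_abs = alpha*R = 0.1103 * 26.3 = 2.9 dB
Step 4: TL_total = 88.4 + 2.9 = 91.3

91.3 dB


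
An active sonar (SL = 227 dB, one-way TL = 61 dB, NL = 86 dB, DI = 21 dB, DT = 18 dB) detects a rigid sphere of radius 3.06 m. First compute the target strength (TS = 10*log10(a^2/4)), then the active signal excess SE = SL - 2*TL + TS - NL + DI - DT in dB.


Step 1: TS = 10*log10(3.06^2/4) = 3.69 dB
Step 2: SE = SL - 2*TL + TS - NL + DI - DT = 227 - 2*61 + (3.69) - 86 + 21 - 18 = 25.69

25.69 dB


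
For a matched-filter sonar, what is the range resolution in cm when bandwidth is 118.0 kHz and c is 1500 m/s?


0.64 cm


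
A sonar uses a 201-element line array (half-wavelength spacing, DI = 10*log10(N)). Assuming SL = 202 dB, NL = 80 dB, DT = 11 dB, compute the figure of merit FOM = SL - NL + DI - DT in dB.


Step 1: DI = 10*log10(201) = 23.03 dB
Step 2: FOM = SL - NL + DI - DT = 202 - 80 + 23.03 - 11 = 134.03

134.03 dB


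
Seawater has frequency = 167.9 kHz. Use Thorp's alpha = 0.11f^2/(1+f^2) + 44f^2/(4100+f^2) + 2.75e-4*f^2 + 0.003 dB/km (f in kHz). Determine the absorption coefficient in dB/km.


f^2 = 28190.41
alpha = 0.11*28190.41/(1+28190.41) + 44*28190.41/(4100+28190.41) + 2.75e-4*28190.41 + 0.003 = 46.279

46.279 dB/km


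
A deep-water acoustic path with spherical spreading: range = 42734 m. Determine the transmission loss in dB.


TL = 20*log10(42734) = 92.62

92.62 dB


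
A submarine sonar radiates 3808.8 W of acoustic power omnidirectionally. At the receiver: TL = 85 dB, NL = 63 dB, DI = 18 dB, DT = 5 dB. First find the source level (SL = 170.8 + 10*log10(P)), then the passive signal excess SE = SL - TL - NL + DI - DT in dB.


Step 1: SL = 170.8 + 10*log10(3808.8) = 206.61 dB
Step 2: SE = SL - TL - NL + DI - DT = 206.61 - 85 - 63 + 18 - 5 = 71.61

71.61 dB


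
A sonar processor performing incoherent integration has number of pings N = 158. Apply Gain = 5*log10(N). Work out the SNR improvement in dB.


10.99 dB


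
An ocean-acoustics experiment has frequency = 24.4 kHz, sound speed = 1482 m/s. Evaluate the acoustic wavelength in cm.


6.07 cm


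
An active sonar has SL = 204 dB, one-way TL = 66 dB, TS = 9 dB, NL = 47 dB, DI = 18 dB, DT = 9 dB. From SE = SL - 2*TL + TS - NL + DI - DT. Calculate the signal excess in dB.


43 dB


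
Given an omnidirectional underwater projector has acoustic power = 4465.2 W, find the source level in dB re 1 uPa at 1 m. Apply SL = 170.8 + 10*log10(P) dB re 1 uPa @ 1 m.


207.3 dB


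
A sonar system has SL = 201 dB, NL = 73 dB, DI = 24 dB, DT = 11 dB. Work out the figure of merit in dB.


FOM = SL - NL + DI - DT = 201 - 73 + 24 - 11 = 141

141 dB


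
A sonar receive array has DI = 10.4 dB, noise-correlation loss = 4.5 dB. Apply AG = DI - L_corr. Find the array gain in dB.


AG = DI - L_corr = 10.4 - 4.5 = 5.9

5.9 dB


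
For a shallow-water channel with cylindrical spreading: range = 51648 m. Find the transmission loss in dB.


TL = 10*log10(51648) = 47.13

47.13 dB


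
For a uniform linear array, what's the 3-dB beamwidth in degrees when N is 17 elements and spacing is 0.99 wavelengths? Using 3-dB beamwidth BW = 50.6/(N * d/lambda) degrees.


BW = 50.6 / (17 * 0.99) = 50.6 / 16.83 = 3.01

3.01 deg


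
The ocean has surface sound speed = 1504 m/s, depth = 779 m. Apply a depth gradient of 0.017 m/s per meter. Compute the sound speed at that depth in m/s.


c = 1504 + 0.017 * 779 = 1517.243

1517.243 m/s


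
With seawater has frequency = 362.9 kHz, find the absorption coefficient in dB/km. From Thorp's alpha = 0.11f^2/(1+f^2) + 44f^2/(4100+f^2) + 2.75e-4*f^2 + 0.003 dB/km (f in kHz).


79.001 dB/km


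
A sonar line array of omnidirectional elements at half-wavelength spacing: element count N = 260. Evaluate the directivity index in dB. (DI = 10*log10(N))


DI = 10*log10(260) = 24.15

24.15 dB


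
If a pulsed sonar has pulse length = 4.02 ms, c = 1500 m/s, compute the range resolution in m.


3.015 m


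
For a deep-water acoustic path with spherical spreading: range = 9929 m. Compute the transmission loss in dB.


TL = 20*log10(9929) = 79.94

79.94 dB


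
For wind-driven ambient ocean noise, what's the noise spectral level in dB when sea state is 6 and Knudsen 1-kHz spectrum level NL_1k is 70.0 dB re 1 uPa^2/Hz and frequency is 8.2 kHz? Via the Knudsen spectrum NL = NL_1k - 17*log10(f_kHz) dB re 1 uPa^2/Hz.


NL = NL_1k - 17*log10(f_kHz) = 70.0 - 17*log10(8.2) = 70.0 - (15.53) = 54.47

54.47 dB


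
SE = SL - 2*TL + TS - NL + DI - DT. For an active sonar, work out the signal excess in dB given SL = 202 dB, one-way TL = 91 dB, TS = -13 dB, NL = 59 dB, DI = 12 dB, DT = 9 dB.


SE = SL - 2*TL + TS - NL + DI - DT = 202 - 2*91 + (-13) - 59 + 12 - 9 = -49

-49 dB


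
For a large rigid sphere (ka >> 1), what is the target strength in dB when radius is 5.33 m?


TS = 10*log10(5.33^2 / 4) = 10*log10(7.102225) = 8.51

8.51 dB


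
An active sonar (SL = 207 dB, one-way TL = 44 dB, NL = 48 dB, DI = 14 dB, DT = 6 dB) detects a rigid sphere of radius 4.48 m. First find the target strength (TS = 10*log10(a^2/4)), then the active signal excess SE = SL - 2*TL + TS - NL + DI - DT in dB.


Step 1: TS = 10*log10(4.48^2/4) = 7.0 dB
Step 2: SE = SL - 2*TL + TS - NL + DI - DT = 207 - 2*44 + (7.0) - 48 + 14 - 6 = 86.0

86.0 dB


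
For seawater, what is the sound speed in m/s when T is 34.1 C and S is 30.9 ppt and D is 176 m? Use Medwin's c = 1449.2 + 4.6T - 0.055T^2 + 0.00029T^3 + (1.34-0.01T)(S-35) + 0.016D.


1552.32 m/s


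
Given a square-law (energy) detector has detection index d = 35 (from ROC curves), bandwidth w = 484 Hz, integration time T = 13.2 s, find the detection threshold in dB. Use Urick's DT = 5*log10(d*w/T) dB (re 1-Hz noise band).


15.54 dB


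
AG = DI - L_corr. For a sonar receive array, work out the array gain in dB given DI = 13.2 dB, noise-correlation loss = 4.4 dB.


8.8 dB


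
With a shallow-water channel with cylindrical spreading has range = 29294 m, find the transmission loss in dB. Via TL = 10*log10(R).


44.67 dB


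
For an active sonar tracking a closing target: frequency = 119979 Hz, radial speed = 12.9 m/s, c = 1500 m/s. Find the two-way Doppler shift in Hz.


2063.64 Hz


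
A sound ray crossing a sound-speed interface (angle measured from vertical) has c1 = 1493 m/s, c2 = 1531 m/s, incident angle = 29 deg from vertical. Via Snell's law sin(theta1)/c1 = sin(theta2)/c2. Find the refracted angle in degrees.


sin(theta2) = (c2/c1)*sin(theta1) = (1531/1493)*sin(29 deg) = 0.49715
theta2 = arcsin(0.49715) = 29.81

29.81 deg


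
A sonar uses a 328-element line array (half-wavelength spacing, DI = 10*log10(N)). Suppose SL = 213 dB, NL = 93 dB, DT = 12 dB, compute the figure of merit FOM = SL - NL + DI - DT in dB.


133.16 dB


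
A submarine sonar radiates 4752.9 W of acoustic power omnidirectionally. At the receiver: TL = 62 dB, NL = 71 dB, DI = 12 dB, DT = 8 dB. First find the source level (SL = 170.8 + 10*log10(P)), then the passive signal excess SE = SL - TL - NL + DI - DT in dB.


Step 1: SL = 170.8 + 10*log10(4752.9) = 207.57 dB
Step 2: SE = SL - TL - NL + DI - DT = 207.57 - 62 - 71 + 12 - 8 = 78.57

78.57 dB


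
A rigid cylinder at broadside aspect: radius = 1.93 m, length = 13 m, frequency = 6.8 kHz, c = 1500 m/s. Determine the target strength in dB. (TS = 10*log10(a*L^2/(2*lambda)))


28.69 dB


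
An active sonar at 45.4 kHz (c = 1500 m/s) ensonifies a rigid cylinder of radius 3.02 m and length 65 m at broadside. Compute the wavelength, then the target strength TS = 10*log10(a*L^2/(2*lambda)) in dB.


Step 1: lambda = c/f = 1500/45400 = 0.03304 m
Step 2: TS = 10*log10(a*L^2/(2*lambda)) = 10*log10(3.02*65^2/(2*0.03304)) = 52.86

52.86 dB


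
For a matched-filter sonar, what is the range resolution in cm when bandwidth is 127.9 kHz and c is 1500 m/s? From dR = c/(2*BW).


0.59 cm


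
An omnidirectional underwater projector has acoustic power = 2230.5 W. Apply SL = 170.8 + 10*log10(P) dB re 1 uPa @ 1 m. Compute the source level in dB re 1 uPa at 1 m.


SL = 170.8 + 10*log10(2230.5) = 170.8 + 33.48 = 204.28

204.28 dB


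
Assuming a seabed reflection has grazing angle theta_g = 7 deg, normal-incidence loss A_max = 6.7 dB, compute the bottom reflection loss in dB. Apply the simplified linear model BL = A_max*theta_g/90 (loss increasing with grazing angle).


0.52 dB


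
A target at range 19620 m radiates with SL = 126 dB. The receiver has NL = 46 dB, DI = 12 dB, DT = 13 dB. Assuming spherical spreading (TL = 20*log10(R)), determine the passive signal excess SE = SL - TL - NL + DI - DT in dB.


Step 1: TL = 20*log10(19620) = 85.85 dB
Step 2: SE = 126 - 85.85 - 46 + 12 - 13 = -6.85

-6.85 dB


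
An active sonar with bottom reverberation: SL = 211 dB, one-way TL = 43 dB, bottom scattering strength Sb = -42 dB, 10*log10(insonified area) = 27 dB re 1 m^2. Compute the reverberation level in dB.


RL = SL - 2*TL + Sb + 10*log10(A) = 211 - 2*43 + (-42) + 27 = 110

110 dB


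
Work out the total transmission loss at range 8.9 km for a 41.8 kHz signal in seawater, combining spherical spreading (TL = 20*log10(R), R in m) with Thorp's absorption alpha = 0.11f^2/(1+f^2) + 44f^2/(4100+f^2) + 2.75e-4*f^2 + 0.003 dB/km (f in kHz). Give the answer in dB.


Step 1 (Thorp): alpha = 0.11*1747.24/(1+1747.24) + 44*1747.24/(4100+1747.24) + 2.75e-4*1747.24 + 0.003 = 13.7413 dB/km
Step 2: TL_spread = 20*log10(8900) = 78.99 dB
Step 3: TL_abs = alpha*R = 13.7413 * 8.9 = 122.3 dB
Step 4: TL_total = 78.99 + 122.3 = 201.29

201.29 dB


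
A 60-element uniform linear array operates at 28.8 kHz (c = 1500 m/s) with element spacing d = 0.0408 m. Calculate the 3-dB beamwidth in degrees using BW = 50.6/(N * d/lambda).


Step 1: lambda = 1500/28800 = 0.05208 m
Step 2: d/lambda = 0.0408/0.05208 = 0.7834
Step 3: BW = 50.6/(N * d/lambda) = 50.6/(60 * 0.7834) = 1.08

1.08 deg


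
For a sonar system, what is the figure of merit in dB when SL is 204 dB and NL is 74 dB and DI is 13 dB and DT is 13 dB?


FOM = SL - NL + DI - DT = 204 - 74 + 13 - 13 = 130

130 dB


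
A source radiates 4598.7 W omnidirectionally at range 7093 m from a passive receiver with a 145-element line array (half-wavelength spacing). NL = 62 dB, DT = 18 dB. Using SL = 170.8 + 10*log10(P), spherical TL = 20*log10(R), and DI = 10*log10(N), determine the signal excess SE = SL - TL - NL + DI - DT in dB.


72.02 dB


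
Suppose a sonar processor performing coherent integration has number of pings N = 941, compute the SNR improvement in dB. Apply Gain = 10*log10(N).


Gain = 10*log10(941) = 29.74

29.74 dB


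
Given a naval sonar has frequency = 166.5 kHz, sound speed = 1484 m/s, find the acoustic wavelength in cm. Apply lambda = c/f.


0.89 cm


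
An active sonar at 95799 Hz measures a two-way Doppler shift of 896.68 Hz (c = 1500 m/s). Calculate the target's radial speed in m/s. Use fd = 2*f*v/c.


7.02 m/s


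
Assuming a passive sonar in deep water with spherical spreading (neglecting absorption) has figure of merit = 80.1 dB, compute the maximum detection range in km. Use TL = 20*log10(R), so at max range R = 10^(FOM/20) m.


At max range FOM = TL, so 20*log10(R) = 80.1
R = 10^(80.1/20) = 10115.79 m = 10.12 km

10.12 km


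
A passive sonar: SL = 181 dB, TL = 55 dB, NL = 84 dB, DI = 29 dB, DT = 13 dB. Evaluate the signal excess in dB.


SE = SL - TL - NL + DI - DT = 181 - 55 - 84 + 29 - 13 = 58

58 dB


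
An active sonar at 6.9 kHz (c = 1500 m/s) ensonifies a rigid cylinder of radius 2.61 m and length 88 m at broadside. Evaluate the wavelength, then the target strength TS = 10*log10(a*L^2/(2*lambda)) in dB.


Step 1: lambda = c/f = 1500/6900 = 0.21739 m
Step 2: TS = 10*log10(a*L^2/(2*lambda)) = 10*log10(2.61*88^2/(2*0.21739)) = 46.67

46.67 dB


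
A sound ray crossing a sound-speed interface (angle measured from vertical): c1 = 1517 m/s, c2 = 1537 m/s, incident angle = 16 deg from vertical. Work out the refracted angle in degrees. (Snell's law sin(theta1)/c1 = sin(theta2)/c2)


sin(theta2) = (c2/c1)*sin(theta1) = (1537/1517)*sin(16 deg) = 0.27927
theta2 = arcsin(0.27927) = 16.22

16.22 deg


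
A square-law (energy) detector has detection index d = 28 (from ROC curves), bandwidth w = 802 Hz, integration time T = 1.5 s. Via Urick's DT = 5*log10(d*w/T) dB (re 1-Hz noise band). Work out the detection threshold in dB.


20.88 dB


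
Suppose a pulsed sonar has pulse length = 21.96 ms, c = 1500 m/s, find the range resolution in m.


dR = c*tau/2 = 1500 * 21.96e-3 / 2 = 16.47

16.47 m


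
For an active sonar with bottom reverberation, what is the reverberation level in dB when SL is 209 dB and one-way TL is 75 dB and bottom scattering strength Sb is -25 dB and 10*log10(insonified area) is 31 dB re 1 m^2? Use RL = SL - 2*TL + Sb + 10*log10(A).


65 dB


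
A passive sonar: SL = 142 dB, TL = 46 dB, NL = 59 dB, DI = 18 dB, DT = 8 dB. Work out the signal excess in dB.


47 dB


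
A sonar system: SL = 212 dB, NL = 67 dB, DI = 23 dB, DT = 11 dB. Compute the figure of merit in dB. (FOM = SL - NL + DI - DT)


FOM = SL - NL + DI - DT = 212 - 67 + 23 - 11 = 157

157 dB


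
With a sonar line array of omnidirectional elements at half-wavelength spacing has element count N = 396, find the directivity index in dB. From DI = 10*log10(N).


DI = 10*log10(396) = 25.98

25.98 dB


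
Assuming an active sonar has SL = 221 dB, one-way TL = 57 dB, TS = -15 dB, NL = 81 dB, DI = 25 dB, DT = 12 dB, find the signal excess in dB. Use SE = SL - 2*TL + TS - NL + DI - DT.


24 dB


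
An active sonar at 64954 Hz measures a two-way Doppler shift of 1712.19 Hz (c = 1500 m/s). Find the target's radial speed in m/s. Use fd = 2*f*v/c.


From fd = 2*f*v/c, v = c*fd/(2*f) = 1500 * 1712.19 / (2*64954) = 19.77

19.77 m/s


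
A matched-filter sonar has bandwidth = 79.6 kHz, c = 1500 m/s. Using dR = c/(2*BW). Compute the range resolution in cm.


dR = c/(2*BW) = 1500 / (2 * 79.6e3) = 0.0094 m = 0.94 cm

0.94 cm


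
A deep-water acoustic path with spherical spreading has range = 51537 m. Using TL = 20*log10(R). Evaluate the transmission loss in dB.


TL = 20*log10(51537) = 94.24

94.24 dB


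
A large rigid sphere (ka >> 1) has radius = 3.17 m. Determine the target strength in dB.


TS = 10*log10(3.17^2 / 4) = 10*log10(2.512225) = 4.0

4.0 dB


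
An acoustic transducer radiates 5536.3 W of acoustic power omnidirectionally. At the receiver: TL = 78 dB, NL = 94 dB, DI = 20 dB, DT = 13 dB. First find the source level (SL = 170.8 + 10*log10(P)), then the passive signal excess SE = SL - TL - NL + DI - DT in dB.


Step 1: SL = 170.8 + 10*log10(5536.3) = 208.23 dB
Step 2: SE = SL - TL - NL + DI - DT = 208.23 - 78 - 94 + 20 - 13 = 43.23

43.23 dB


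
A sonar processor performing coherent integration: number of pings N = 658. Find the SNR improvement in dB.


Gain = 10*log10(658) = 28.18

28.18 dB


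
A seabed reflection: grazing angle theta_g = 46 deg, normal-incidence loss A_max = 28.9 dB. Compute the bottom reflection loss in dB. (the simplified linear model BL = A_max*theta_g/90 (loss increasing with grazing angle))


BL = A_max * theta_g / 90 = 28.9 * 46 / 90 = 14.77

14.77 dB


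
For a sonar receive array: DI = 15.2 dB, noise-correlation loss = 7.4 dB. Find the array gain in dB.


7.8 dB


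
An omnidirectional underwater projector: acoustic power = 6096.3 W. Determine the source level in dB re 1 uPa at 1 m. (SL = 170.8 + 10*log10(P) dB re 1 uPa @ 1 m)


SL = 170.8 + 10*log10(6096.3) = 170.8 + 37.85 = 208.65

208.65 dB


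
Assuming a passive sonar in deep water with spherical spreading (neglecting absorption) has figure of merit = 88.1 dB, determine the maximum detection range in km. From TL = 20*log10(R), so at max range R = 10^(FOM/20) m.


At max range FOM = TL, so 20*log10(R) = 88.1
R = 10^(88.1/20) = 25409.73 m = 25.41 km

25.41 km


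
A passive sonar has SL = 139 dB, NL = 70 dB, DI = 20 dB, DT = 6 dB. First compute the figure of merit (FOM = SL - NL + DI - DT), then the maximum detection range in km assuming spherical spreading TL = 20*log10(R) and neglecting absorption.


Step 1: FOM = SL - NL + DI - DT = 139 - 70 + 20 - 6 = 83 dB
Step 2: at max range FOM = TL = 20*log10(R), so R = 10^(83/20) = 14125.38 m = 14.13 km

14.13 km


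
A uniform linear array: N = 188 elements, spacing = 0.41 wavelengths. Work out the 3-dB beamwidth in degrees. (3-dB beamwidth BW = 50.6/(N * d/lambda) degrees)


0.66 deg


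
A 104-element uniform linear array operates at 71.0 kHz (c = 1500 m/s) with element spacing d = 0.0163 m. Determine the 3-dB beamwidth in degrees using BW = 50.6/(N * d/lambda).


Step 1: lambda = 1500/71000 = 0.02113 m
Step 2: d/lambda = 0.0163/0.02113 = 0.7714
Step 3: BW = 50.6/(N * d/lambda) = 50.6/(104 * 0.7714) = 0.63

0.63 deg


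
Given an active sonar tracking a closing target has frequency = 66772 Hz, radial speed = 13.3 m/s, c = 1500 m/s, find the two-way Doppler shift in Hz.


fd = 2*f*v/c = 2 * 66772 * 13.3 / 1500 = 1184.09

1184.09 Hz


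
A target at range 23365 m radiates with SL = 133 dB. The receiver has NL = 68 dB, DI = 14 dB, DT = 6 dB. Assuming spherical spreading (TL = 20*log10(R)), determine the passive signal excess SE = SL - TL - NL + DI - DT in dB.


Step 1: TL = 20*log10(23365) = 87.37 dB
Step 2: SE = 133 - 87.37 - 68 + 14 - 6 = -14.37

-14.37 dB


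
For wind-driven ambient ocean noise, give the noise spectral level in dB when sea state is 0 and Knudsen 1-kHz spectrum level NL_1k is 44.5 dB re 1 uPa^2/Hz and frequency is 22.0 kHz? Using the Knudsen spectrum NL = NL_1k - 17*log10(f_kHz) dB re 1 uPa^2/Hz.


NL = NL_1k - 17*log10(f_kHz) = 44.5 - 17*log10(22.0) = 44.5 - (22.82) = 21.68

21.68 dB


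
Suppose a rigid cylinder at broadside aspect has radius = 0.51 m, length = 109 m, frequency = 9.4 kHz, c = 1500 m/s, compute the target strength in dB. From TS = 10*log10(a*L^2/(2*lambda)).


lambda = 1500/9400 = 0.15957 m
TS = 10*log10(0.51*109^2/(2*0.15957)) = 42.78

42.78 dB


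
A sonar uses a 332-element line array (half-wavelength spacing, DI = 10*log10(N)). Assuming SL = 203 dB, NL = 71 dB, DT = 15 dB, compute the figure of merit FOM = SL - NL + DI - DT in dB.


Step 1: DI = 10*log10(332) = 25.21 dB
Step 2: FOM = SL - NL + DI - DT = 203 - 71 + 25.21 - 15 = 142.21

142.21 dB


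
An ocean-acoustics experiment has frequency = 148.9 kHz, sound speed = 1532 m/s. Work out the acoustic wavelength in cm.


lambda = c/f = 1532 / 148900 = 0.0103 m = 1.03 cm

1.03 cm


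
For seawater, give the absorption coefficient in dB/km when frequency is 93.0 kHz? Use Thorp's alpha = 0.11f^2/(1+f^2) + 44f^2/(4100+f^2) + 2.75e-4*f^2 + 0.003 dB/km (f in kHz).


32.341 dB/km


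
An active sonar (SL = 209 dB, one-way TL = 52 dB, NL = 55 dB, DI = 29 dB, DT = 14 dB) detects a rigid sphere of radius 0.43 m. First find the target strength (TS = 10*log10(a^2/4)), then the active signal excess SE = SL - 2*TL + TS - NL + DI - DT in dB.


Step 1: TS = 10*log10(0.43^2/4) = -13.35 dB
Step 2: SE = SL - 2*TL + TS - NL + DI - DT = 209 - 2*52 + (-13.35) - 55 + 29 - 14 = 51.65

51.65 dB


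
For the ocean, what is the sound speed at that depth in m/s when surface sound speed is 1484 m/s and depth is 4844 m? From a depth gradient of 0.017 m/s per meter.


c = 1484 + 0.017 * 4844 = 1566.348

1566.348 m/s


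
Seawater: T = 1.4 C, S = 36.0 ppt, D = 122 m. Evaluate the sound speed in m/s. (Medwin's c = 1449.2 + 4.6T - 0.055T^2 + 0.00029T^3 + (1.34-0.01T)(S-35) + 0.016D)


1458.81 m/s


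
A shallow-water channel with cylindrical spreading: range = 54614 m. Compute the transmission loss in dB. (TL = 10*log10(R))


TL = 10*log10(54614) = 47.37

47.37 dB


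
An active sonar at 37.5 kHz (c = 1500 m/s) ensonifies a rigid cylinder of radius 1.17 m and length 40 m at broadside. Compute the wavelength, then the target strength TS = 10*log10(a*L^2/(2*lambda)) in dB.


Step 1: lambda = c/f = 1500/37500 = 0.04 m
Step 2: TS = 10*log10(a*L^2/(2*lambda)) = 10*log10(1.17*40^2/(2*0.04)) = 43.69

43.69 dB


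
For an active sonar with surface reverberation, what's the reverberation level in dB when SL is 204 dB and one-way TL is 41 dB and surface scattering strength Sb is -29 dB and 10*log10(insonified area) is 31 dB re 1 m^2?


124 dB


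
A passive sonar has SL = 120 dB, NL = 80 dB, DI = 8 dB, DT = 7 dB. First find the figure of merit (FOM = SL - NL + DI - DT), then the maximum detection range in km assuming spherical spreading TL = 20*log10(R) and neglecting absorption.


Step 1: FOM = SL - NL + DI - DT = 120 - 80 + 8 - 7 = 41 dB
Step 2: at max range FOM = TL = 20*log10(R), so R = 10^(41/20) = 112.2 m = 0.11 km

0.11 km


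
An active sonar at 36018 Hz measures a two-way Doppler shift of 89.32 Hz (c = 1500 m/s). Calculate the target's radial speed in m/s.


From fd = 2*f*v/c, v = c*fd/(2*f) = 1500 * 89.32 / (2*36018) = 1.86

1.86 m/s


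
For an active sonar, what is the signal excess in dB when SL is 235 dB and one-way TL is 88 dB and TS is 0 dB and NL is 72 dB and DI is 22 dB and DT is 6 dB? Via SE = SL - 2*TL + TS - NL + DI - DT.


3 dB


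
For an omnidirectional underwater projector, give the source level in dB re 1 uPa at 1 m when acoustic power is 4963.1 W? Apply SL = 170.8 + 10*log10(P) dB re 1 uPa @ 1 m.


207.76 dB


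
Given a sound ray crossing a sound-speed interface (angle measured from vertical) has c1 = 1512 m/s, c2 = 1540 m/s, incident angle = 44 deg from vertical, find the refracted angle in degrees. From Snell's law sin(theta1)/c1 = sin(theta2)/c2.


sin(theta2) = (c2/c1)*sin(theta1) = (1540/1512)*sin(44 deg) = 0.70752
theta2 = arcsin(0.70752) = 45.03

45.03 deg


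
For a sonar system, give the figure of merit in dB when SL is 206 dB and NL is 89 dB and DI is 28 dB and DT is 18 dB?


127 dB


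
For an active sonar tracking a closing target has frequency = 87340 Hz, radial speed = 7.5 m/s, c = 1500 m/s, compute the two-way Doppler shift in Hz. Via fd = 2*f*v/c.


fd = 2*f*v/c = 2 * 87340 * 7.5 / 1500 = 873.4

873.4 Hz


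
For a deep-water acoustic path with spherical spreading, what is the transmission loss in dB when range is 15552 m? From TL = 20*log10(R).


83.84 dB


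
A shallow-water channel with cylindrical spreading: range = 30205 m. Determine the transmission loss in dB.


TL = 10*log10(30205) = 44.8

44.8 dB


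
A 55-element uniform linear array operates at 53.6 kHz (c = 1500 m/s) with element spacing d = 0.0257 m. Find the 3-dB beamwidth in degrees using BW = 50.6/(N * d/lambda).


Step 1: lambda = 1500/53600 = 0.02799 m
Step 2: d/lambda = 0.0257/0.02799 = 0.9182
Step 3: BW = 50.6/(N * d/lambda) = 50.6/(55 * 0.9182) = 1.0

1.0 deg


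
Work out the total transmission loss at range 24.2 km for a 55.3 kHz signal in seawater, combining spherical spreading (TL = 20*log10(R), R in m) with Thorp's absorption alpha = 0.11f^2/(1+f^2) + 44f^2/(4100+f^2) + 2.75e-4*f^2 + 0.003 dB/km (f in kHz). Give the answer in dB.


Step 1 (Thorp): alpha = 0.11*3058.09/(1+3058.09) + 44*3058.09/(4100+3058.09) + 2.75e-4*3058.09 + 0.003 = 19.7517 dB/km
Step 2: TL_spread = 20*log10(24200) = 87.68 dB
Step 3: TL_abs = alpha*R = 19.7517 * 24.2 = 477.99 dB
Step 4: TL_total = 87.68 + 477.99 = 565.67

565.67 dB


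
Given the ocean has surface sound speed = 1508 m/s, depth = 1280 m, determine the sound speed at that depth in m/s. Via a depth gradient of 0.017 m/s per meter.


1529.76 m/s
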